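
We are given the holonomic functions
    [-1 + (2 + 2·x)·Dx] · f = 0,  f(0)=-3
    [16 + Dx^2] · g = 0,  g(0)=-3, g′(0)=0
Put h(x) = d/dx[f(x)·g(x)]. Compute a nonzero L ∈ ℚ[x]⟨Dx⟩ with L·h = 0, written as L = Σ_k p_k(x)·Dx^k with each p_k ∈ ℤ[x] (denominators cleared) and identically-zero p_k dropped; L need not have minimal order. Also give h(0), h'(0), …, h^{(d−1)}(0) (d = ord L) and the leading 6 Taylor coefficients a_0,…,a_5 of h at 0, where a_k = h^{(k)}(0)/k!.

f: a_k = -3, -3/2, 3/8, -3/16, 15/128, -21/256, …
g: a_k = -3, 0, 24, 0, -32, 0, …
Product ⇒ symmetric product L₀, ord ≤ 2.
Derive L from L₀ (diff closure).
L = (4733 + 17664·x + 25216·x^2 + 16384·x^3 + 4096·x^4) + (-244 - 756·x - 768·x^2 - 256·x^3)·Dx + (268 + 1048·x + 1548·x^2 + 1024·x^3 + 256·x^4)·Dx^2  (order 2).
h: a_k = 9/2, -585/4, -1701/16, 13395/32, 55995/256, -930387/2560, …
ICs: h(0) = 9/2, h′(0) = -585/4.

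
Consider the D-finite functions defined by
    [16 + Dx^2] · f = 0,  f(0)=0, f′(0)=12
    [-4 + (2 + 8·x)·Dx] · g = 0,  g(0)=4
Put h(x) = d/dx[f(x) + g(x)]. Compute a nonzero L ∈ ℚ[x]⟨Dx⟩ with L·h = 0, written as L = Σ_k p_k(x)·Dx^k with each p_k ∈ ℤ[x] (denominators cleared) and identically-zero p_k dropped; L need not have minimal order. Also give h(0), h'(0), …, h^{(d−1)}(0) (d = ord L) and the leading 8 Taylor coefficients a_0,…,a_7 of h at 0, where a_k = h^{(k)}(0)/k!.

f: a_k = 0, 12, 0, -32, 0, 128/5, 0, -1024/105, …
g: a_k = 4, 8, -8, 16, -40, 112, -336, 1056, …
Weyl lclm of L_f,L_g ⇒ L₀ (ord ≤ 3).
Derive L from L₀ (diff closure).
L = (-608 - 1024·x - 2048·x^2) + (-112 - 960·x - 3072·x^2 - 4096·x^3)·Dx + (-38 - 64·x - 128·x^2)·Dx^2 + (-7 - 60·x - 192·x^2 - 256·x^3)·Dx^3  (order 3).
h: a_k = 20, -16, -48, -160, 688, -2016, 109856/15, -27456, …
ICs: h(0) = 20, h′(0) = -16, h′′(0) = -96.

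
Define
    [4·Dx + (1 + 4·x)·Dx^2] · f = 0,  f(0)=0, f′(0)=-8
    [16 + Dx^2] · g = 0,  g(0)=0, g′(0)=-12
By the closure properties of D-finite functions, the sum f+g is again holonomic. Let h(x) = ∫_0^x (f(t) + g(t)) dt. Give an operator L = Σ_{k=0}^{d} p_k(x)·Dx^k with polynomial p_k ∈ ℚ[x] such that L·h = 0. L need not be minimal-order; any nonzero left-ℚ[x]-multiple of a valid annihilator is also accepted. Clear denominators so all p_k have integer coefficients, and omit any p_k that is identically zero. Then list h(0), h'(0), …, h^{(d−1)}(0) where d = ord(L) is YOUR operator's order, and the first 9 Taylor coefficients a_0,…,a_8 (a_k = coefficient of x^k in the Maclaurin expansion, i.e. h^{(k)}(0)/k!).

f: a_k = 0, -8, 16, -128/3, 128, -2048/5, 4096/3, -32768/7, 16384, …
g: a_k = 0, -12, 0, 32, 0, -128/5, 0, 1024/105, 0, …
Sum ⇒ L₀ = lclm(L_f,L_g) in ℚ(x)⟨Dx⟩.
∫: right-multiply L₀ by Dx.
L = (448 + 512·x + 1024·x^2)·Dx^2 + (48 + 320·x + 768·x^2 + 1024·x^3)·Dx^3 + (28 + 32·x + 64·x^2)·Dx^4 + (3 + 20·x + 48·x^2 + 64·x^3)·Dx^5  (order 5).
h: a_k = 0, 0, -10, 16/3, -8/3, 128/5, -1088/15, 4096/21, -61312/105, …
ICs: h(0) = 0, h′(0) = 0, h′′(0) = -20, h′′′(0) = 32, h′′′′(0) = -64.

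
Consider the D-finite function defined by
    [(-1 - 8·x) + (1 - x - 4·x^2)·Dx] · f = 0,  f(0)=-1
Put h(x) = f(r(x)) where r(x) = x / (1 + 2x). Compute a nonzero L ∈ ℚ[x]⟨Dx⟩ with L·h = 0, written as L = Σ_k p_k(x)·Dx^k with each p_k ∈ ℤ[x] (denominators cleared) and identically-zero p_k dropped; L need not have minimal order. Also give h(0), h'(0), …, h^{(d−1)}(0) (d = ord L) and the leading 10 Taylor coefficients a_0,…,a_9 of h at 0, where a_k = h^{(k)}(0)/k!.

f: a_k = -1, -1, -5, -9, -29, -65, -181, -441, -1165, -2929, …
f∘r: x↦r, Dx↦Dx/r' in L_f ⇒ L₀.
L = (1 + 10·x) + (-1 - 5·x - 4·x^2 + 4·x^3)·Dx  (order 1).
h: a_k = -1, -1, -3, 7, -27, 95, -339, 1207, -4299, 15311, …
ICs: h(0) = -1.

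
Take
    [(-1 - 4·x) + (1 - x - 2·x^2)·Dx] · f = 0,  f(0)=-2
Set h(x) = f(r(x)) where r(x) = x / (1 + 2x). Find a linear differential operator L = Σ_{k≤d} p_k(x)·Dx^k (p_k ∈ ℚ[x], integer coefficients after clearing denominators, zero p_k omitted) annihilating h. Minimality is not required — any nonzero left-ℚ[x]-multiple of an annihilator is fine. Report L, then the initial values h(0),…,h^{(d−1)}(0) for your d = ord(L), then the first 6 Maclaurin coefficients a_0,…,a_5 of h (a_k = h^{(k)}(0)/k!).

L = (-1 - 6·x) + (1 + 5·x + 6·x^2)·Dx  (order 1).
h: a_k = -2, -2, -2, 6, -18, 54, …
ICs: h(0) = -2.

f: a_k = -2, -2, -6, -10, -22, -42, …
f∘r: x↦r, Dx↦Dx/r' in L_f ⇒ L₀.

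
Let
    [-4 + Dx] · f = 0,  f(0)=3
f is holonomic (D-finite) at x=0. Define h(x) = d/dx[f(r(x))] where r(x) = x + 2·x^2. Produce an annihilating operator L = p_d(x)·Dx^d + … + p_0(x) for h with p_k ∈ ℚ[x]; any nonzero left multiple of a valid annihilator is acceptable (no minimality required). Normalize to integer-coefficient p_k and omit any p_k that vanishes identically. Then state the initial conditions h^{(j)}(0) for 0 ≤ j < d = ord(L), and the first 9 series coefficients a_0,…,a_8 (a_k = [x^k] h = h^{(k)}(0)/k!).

f: a_k = 3, 12, 24, 32, 32, 128/5, 256/15, 1024/105, 512/105, …
f∘r: x↦r, Dx↦Dx/r' in L_f ⇒ L₀.
Differentiate: ansatz ord ≤ ord L₀ ⇒ L.
L = (8 + 32·x + 64·x^2) + (-1 - 4·x)·Dx  (order 1).
h: a_k = 12, 96, 384, 1280, 3328, 38912/5, 237568/15, 3129344/105, 1073152/21, …
ICs: h(0) = 12.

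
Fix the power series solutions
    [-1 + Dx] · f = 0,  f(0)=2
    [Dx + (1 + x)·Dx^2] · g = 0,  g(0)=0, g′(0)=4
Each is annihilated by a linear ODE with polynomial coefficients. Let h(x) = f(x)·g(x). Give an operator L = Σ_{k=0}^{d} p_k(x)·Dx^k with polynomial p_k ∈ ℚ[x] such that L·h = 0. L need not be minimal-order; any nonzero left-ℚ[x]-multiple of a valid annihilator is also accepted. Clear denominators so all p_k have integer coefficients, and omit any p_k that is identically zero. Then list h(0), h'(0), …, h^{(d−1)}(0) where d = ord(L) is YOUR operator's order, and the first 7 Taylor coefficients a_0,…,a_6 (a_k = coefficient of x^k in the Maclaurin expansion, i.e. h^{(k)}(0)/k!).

L = x + (-1 - 2·x)·Dx + (1 + x)·Dx^2  (order 2).
h: a_k = 0, 8, 4, 8/3, 0, 3/5, -7/18, …
ICs: h(0) = 0, h′(0) = 8.

f: a_k = 2, 2, 1, 1/3, 1/12, 1/60, 1/360, …
g: a_k = 0, 4, -2, 4/3, -1, 4/5, -2/3, …
Product ⇒ symmetric product L₀, ord ≤ 2.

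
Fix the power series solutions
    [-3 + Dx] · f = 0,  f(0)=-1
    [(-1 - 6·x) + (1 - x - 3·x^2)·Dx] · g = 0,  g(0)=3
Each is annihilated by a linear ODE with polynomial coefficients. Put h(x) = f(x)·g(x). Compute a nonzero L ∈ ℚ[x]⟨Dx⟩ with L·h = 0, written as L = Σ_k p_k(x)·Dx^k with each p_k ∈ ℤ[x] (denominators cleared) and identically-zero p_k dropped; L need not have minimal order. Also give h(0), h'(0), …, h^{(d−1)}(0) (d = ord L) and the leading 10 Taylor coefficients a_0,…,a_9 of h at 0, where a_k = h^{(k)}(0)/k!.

L = (4 + 3·x - 9·x^2) + (-1 + x + 3·x^2)·Dx  (order 1).
h: a_k = -3, -12, -69/2, -84, -1581/8, -4557/10, -84129/80, -169401/70, -24977523/4480, -14375811/1120, …
ICs: h(0) = -3.

f: a_k = -1, -3, -9/2, -9/2, -27/8, -81/40, -81/80, -243/560, -729/4480, -243/4480, …
g: a_k = 3, 3, 12, 21, 57, 120, 291, 651, 1524, 3477, …
h₀=f·g: eliminate ⇒ L₀, order ≤ 1·1.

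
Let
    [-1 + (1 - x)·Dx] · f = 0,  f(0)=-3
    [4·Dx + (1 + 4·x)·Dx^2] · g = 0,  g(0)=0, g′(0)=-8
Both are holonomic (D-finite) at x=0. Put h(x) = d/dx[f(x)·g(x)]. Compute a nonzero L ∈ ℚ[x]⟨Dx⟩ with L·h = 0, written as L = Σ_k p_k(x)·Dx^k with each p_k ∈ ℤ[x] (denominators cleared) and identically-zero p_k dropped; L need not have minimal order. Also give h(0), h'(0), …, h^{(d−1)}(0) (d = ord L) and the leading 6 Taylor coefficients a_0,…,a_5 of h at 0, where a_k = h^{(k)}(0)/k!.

f: a_k = -3, -3, -3, -3, -3, -3, …
g: a_k = 0, -8, 16, -128/3, 128, -2048/5, …
L₀ := L_f ⊗_s L_g (sym. prod.), ord ≤ 2.
h₀' ⇒ L via d/dx closure of L₀.
L = 16 + (-5 + 20·x)·Dx + (-1 - 3·x + 4·x^2)·Dx^2  (order 2).
h: a_k = 24, -48, 312, -1120, 4744, -94416/5, …
ICs: h(0) = 24, h′(0) = -48.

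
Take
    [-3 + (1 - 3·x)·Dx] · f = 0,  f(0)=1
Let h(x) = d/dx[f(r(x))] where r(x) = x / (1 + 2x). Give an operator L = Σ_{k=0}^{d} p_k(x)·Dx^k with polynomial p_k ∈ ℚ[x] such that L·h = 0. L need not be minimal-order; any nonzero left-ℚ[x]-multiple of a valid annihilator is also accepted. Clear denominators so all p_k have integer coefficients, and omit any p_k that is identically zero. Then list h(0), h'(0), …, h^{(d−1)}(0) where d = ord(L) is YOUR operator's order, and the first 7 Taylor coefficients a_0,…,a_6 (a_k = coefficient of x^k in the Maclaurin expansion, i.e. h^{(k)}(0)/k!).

f: a_k = 1, 3, 9, 27, 81, 243, 729, …
Substitute x→r, Dx→(1/r')Dx; clear ⇒ L₀.
h₀' ⇒ L via d/dx closure of L₀.
L = 4 + (-2 + 2·x)·Dx  (order 1).
h: a_k = 3, 6, 9, 12, 15, 18, 21, …
ICs: h(0) = 3.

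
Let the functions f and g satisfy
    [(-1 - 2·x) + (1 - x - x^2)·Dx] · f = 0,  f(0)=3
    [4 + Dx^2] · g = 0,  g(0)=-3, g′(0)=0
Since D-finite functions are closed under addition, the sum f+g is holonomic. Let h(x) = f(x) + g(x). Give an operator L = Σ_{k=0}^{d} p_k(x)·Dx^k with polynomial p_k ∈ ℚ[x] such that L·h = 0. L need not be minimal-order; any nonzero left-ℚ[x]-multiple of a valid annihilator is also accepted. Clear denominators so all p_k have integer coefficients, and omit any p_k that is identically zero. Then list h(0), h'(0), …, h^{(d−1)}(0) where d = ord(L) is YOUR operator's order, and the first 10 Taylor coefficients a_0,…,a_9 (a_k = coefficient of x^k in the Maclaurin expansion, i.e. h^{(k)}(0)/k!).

f: a_k = 3, 3, 6, 9, 15, 24, 39, 63, 102, 165, …
g: a_k = -3, 0, 6, 0, -2, 0, 4/15, 0, -2/105, 0, …
L₀ := lclm(L_f,L_g); ord L₀ ≤ 1+2.
L = (44 + 96·x + 32·x^2 + 48·x^3 + 40·x^4 + 16·x^5) + (-16 + 20·x + 8·x^2 - 16·x^3 + 12·x^4 + 24·x^5 + 8·x^6)·Dx + (11 + 24·x + 8·x^2 + 12·x^3 + 10·x^4 + 4·x^5)·Dx^2 + (-4 + 5·x + 2·x^2 - 4·x^3 + 3·x^4 + 6·x^5 + 2·x^6)·Dx^3  (order 3).
h: a_k = 0, 3, 12, 9, 13, 24, 589/15, 63, 10708/105, 165, …
ICs: h(0) = 0, h′(0) = 3, h′′(0) = 24.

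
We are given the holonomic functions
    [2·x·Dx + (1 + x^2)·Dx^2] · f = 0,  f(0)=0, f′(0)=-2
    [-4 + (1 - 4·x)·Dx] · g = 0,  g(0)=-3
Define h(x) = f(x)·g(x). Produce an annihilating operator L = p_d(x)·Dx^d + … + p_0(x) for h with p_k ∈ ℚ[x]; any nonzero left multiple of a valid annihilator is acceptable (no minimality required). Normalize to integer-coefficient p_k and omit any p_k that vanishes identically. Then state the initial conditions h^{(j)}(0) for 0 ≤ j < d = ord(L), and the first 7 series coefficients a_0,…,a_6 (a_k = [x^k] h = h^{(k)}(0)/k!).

f: a_k = 0, -2, 0, 2/3, 0, -2/5, 0, …
g: a_k = -3, -12, -48, -192, -768, -3072, -12288, …
Product ⇒ symmetric product L₀, ord ≤ 2.
L = 8·x + (8 - 2·x + 16·x^2)·Dx + (-1 + 4·x - x^2 + 4·x^3)·Dx^2  (order 2).
h: a_k = 0, 6, 24, 94, 376, 7526/5, 30104/5, …
ICs: h(0) = 0, h′(0) = 6.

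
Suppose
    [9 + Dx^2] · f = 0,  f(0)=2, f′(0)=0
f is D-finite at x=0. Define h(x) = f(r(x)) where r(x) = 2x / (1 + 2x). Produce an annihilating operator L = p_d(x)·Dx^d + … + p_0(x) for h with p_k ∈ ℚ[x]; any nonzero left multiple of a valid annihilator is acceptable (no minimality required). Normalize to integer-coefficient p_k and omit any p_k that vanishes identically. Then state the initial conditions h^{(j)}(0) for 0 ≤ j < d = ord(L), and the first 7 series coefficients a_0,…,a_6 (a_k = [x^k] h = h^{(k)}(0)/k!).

L = 36 + (4 + 24·x + 48·x^2 + 32·x^3)·Dx + (1 + 8·x + 24·x^2 + 32·x^3 + 16·x^4)·Dx^2  (order 2).
h: a_k = 2, 0, -36, 144, -324, 288, 6552/5, …
ICs: h(0) = 2, h′(0) = 0.

f: a_k = 2, 0, -9, 0, 27/4, 0, -81/40, …
h₀=f(r): pull back L_f along r ⇒ L₀.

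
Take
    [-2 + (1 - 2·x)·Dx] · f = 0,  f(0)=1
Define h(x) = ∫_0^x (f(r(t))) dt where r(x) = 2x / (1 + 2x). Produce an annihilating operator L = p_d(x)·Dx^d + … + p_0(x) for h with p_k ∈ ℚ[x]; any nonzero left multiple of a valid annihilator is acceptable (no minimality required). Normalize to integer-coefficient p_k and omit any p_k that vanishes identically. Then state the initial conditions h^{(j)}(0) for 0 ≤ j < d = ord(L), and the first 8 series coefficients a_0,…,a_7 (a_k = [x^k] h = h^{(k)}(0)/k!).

f: a_k = 1, 2, 4, 8, 16, 32, 64, 128, …
L₀ from L_f via x↦r, Dx↦r'^{-1}Dx.
h=∫h₀ ⇒ L = L₀·Dx.
L = 4·Dx + (-1 + 4·x^2)·Dx^2  (order 2).
h: a_k = 0, 1, 2, 8/3, 4, 32/5, 32/3, 128/7, …
ICs: h(0) = 0, h′(0) = 1.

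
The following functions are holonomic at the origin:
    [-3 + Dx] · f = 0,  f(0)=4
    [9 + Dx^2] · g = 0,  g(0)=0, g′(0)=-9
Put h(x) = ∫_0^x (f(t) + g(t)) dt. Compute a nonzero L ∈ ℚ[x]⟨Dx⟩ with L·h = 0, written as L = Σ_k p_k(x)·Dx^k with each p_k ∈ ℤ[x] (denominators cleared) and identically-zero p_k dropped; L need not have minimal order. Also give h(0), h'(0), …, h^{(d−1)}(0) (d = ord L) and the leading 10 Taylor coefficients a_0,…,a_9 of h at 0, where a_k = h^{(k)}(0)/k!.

L = -27·Dx + 9·Dx^2 - 3·Dx^3 + Dx^4  (order 4).
h: a_k = 0, 4, 3/2, 6, 63/8, 27/10, 27/80, 81/140, 243/640, 81/1120, …
ICs: h(0) = 0, h′(0) = 4, h′′(0) = 3, h′′′(0) = 36.

f: a_k = 4, 12, 18, 18, 27/2, 81/10, 81/20, 243/140, 729/1120, 243/1120, …
g: a_k = 0, -9, 0, 27/2, 0, -243/40, 0, 729/560, 0, -729/4480, …
Weyl lclm of L_f,L_g ⇒ L₀ (ord ≤ 3).
h=∫₀ˣh₀: take L = L₀·Dx.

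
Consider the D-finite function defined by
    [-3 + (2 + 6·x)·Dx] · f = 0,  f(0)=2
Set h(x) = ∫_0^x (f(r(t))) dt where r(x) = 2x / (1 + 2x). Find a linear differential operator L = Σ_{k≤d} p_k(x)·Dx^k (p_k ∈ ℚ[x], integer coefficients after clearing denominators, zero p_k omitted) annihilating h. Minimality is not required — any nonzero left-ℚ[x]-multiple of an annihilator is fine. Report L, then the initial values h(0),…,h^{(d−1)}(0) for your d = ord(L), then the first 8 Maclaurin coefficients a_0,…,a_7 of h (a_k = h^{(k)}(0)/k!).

L = -3·Dx + (1 + 10·x + 16·x^2)·Dx^2  (order 2).
h: a_k = 0, 2, 3, -7, 87/4, -1677/20, 3023/8, -106305/56, …
ICs: h(0) = 0, h′(0) = 2.

f: a_k = 2, 3, -9/4, 27/8, -405/64, 1701/128, -15309/512, 72171/1024, …
f∘r: x↦r, Dx↦Dx/r' in L_f ⇒ L₀.
h=∫₀ˣh₀: take L = L₀·Dx.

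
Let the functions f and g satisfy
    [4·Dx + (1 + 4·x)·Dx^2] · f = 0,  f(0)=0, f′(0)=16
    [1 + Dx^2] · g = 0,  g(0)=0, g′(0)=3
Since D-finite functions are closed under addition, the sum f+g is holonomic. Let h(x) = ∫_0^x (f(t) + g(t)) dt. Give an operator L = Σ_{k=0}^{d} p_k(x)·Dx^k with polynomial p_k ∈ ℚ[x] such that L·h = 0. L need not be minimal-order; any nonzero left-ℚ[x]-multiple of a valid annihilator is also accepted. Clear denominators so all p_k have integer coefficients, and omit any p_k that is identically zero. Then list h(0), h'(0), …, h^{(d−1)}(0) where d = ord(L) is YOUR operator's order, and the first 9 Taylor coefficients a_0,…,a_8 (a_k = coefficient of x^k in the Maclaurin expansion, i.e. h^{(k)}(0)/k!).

L = (388 + 32·x + 64·x^2)·Dx^2 + (33 + 140·x + 48·x^2 + 64·x^3)·Dx^3 + (388 + 32·x + 64·x^2)·Dx^4 + (33 + 140·x + 48·x^2 + 64·x^3)·Dx^5  (order 5).
h: a_k = 0, 0, 19/2, -32/3, 509/24, -256/5, 10923/80, -8192/21, 15728639/13440, …
ICs: h(0) = 0, h′(0) = 0, h′′(0) = 19, h′′′(0) = -64, h′′′′(0) = 509.

f: a_k = 0, 16, -32, 256/3, -256, 4096/5, -8192/3, 65536/7, -32768, …
g: a_k = 0, 3, 0, -1/2, 0, 1/40, 0, -1/1680, 0, …
h₀=f+g: left-lcm gives L₀, ord ≤ 4.
∫: right-multiply L₀ by Dx.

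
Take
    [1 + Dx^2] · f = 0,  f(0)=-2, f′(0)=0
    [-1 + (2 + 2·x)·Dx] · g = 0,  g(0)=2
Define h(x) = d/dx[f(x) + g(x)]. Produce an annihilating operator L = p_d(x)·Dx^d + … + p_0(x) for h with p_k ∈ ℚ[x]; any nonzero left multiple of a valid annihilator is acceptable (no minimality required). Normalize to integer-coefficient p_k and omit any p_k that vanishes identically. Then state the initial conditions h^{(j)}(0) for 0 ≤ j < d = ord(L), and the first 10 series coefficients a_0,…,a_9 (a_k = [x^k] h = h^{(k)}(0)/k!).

f: a_k = -2, 0, 1, 0, -1/12, 0, 1/360, 0, -1/20160, 0, …
g: a_k = 2, 1, -1/4, 1/8, -5/64, 7/128, -21/512, 33/1024, -429/16384, 715/32768, …
Sum ⇒ L₀ = lclm(L_f,L_g) in ℚ(x)⟨Dx⟩.
h₀' ⇒ L via d/dx closure of L₀.
L = (-19 - 8·x - 4·x^2) + (-14 - 30·x - 24·x^2 - 8·x^3)·Dx + (-19 - 8·x - 4·x^2)·Dx^2 + (-14 - 30·x - 24·x^2 - 8·x^3)·Dx^3  (order 3).
h: a_k = 1, 3/2, 3/8, -31/48, 35/128, -881/3840, 231/1024, -135391/645120, 6435/32768, -34458401/185794560, …
ICs: h(0) = 1, h′(0) = 3/2, h′′(0) = 3/4.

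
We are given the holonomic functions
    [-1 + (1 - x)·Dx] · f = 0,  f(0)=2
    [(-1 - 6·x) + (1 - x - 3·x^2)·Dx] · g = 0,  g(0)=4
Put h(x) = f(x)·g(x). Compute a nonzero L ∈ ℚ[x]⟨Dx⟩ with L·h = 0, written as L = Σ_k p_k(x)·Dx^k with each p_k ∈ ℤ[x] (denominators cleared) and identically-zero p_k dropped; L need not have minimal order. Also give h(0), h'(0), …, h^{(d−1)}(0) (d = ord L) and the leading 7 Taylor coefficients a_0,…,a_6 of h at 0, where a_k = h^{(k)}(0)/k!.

L = (-2 - 4·x + 9·x^2) + (1 - 2·x - 2·x^2 + 3·x^3)·Dx  (order 1).
h: a_k = 8, 16, 48, 104, 256, 576, 1352, …
ICs: h(0) = 8.

f: a_k = 2, 2, 2, 2, 2, 2, 2, …
g: a_k = 4, 4, 16, 28, 76, 160, 388, …
h₀=f·g: eliminate ⇒ L₀, order ≤ 1·1.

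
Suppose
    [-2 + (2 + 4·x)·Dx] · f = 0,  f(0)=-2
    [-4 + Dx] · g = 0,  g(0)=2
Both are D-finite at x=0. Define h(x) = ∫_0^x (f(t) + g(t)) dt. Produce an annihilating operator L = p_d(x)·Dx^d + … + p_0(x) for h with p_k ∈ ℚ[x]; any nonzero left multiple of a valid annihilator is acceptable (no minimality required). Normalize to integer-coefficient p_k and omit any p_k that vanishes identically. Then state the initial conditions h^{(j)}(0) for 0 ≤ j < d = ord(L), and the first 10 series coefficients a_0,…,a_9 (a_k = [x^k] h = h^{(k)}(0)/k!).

L = (20 + 32·x)·Dx + (-17 - 64·x - 64·x^2)·Dx^2 + (3 + 14·x + 16·x^2)·Dx^3  (order 3).
h: a_k = 0, 0, 3, 17/3, 61/12, 271/60, 919/360, 5041/2520, 5989/20160, 200671/181440, …
ICs: h(0) = 0, h′(0) = 0, h′′(0) = 6.

f: a_k = -2, -2, 1, -1, 5/4, -7/4, 21/8, -33/8, 429/64, -715/64, …
g: a_k = 2, 8, 16, 64/3, 64/3, 256/15, 512/45, 2048/315, 1024/315, 4096/2835, …
Sum ⇒ L₀ = lclm(L_f,L_g) in ℚ(x)⟨Dx⟩.
∫: right-multiply L₀ by Dx.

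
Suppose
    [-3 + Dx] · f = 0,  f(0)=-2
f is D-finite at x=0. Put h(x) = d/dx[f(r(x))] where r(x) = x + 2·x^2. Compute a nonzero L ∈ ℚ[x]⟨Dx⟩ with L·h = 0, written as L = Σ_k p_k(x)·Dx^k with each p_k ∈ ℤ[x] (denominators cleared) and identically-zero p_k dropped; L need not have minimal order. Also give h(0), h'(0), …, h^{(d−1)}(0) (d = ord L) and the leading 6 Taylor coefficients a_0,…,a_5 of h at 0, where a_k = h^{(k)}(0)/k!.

f: a_k = -2, -6, -9, -9, -27/4, -81/20, …
Change of var in L_f (x↦r) gives L₀.
h=h₀': d/dx-closure on L₀ ⇒ L.
L = (7 + 24·x + 48·x^2) + (-1 - 4·x)·Dx  (order 1).
h: a_k = -6, -42, -135, -387, -3321/4, -33183/20, …
ICs: h(0) = -6.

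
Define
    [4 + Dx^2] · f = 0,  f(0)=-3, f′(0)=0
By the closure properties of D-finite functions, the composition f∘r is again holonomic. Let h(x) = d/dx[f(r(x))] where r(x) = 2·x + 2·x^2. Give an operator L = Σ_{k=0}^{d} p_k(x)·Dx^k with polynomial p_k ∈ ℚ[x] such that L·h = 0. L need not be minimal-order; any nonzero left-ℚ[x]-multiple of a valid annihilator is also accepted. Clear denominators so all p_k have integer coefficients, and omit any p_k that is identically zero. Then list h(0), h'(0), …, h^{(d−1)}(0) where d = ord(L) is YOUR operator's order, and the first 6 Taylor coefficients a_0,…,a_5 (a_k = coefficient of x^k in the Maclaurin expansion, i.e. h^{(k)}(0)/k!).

f: a_k = -3, 0, 6, 0, -2, 0, …
f∘r: x↦r, Dx↦Dx/r' in L_f ⇒ L₀.
Derive L from L₀ (diff closure).
L = (28 + 128·x + 384·x^2 + 512·x^3 + 256·x^4) + (-6 - 12·x)·Dx + (1 + 4·x + 4·x^2)·Dx^2  (order 2).
h: a_k = 0, 48, 144, -32, -640, -5248/5, …
ICs: h(0) = 0, h′(0) = 48.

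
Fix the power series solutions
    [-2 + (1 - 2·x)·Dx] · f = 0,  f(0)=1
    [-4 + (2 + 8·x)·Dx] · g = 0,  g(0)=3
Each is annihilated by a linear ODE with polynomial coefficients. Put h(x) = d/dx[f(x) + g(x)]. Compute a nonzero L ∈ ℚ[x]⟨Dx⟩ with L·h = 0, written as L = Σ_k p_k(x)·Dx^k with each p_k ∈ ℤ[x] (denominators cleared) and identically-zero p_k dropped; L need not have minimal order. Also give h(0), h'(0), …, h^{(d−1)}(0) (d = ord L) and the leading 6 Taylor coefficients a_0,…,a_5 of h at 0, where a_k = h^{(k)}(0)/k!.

L = (-16 - 16·x) + (-2 - 40·x - 56·x^2)·Dx + (1 + 4·x - 4·x^2 - 16·x^3)·Dx^2  (order 2).
h: a_k = 8, -4, 60, -56, 580, -1128, …
ICs: h(0) = 8, h′(0) = -4.

f: a_k = 1, 2, 4, 8, 16, 32, …
g: a_k = 3, 6, -6, 12, -30, 84, …
Weyl lclm of L_f,L_g ⇒ L₀ (ord ≤ 2).
Derive L from L₀ (diff closure).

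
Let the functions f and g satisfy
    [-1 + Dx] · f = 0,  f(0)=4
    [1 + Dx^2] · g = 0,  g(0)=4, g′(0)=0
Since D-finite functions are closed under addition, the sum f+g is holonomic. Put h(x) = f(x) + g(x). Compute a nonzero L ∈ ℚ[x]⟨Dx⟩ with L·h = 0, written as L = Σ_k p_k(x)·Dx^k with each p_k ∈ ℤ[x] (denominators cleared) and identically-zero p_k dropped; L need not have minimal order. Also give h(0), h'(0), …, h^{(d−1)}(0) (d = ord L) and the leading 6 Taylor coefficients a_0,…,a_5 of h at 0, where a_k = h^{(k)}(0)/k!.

f: a_k = 4, 4, 2, 2/3, 1/6, 1/30, …
g: a_k = 4, 0, -2, 0, 1/6, 0, …
Sum ⇒ L₀ = lclm(L_f,L_g) in ℚ(x)⟨Dx⟩.
L = -1 + Dx - Dx^2 + Dx^3  (order 3).
h: a_k = 8, 4, 0, 2/3, 1/3, 1/30, …
ICs: h(0) = 8, h′(0) = 4, h′′(0) = 0.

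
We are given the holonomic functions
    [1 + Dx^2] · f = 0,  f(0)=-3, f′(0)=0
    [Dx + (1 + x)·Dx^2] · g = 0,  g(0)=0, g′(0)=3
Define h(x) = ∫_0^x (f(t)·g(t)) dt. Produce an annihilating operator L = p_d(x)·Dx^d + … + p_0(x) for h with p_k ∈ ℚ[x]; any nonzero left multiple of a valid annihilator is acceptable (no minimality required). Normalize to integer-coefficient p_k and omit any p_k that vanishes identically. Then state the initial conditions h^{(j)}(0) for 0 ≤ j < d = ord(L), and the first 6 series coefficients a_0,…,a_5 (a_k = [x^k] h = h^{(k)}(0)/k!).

L = (-3 + 6·x + 19·x^2 + 16·x^3 + 4·x^4)·Dx + (4 + 20·x + 24·x^2 + 8·x^3)·Dx^2 + (20·x + 42·x^2 + 32·x^3 + 8·x^4)·Dx^3 + (4 + 20·x + 24·x^2 + 8·x^3)·Dx^4 + (3 + 14·x + 23·x^2 + 16·x^3 + 4·x^4)·Dx^5  (order 5).
h: a_k = 0, 0, -9/2, 3/2, 3/8, 0, …
ICs: h(0) = 0, h′(0) = 0, h′′(0) = -9, h′′′(0) = 9, h′′′′(0) = 9.

f: a_k = -3, 0, 3/2, 0, -1/8, 0, …
g: a_k = 0, 3, -3/2, 1, -3/4, 3/5, …
L₀ := L_f ⊗_s L_g (sym. prod.), ord ≤ 4.
Integrate: L := L₀·Dx.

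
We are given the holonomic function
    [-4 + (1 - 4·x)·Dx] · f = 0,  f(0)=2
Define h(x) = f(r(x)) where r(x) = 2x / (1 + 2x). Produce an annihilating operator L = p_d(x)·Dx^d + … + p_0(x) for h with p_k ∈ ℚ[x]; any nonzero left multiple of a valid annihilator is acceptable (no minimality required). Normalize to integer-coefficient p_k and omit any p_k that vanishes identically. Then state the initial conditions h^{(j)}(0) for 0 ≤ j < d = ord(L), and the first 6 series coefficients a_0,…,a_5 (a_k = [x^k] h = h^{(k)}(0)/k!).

L = 8 + (-1 + 4·x + 12·x^2)·Dx  (order 1).
h: a_k = 2, 16, 96, 576, 3456, 20736, …
ICs: h(0) = 2.

f: a_k = 2, 8, 32, 128, 512, 2048, …
L₀ from L_f via x↦r, Dx↦r'^{-1}Dx.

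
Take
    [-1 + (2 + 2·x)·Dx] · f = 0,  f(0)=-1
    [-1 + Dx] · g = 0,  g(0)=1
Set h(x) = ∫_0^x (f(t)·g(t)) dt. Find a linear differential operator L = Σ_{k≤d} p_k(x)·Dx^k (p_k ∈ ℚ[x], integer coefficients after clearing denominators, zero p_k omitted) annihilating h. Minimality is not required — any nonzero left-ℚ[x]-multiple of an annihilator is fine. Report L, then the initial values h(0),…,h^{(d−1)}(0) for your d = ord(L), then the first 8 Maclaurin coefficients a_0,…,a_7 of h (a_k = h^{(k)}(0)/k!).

f: a_k = -1, -1/2, 1/8, -1/16, 5/128, -7/256, 21/1024, -33/2048, …
g: a_k = 1, 1, 1/2, 1/6, 1/24, 1/120, 1/720, 1/5040, …
h₀=f·g: eliminate ⇒ L₀, order ≤ 1·1.
h=∫h₀ ⇒ L = L₀·Dx.
L = (-3 - 2·x)·Dx + (2 + 2·x)·Dx^2  (order 2).
h: a_k = 0, -1, -3/4, -7/24, -17/192, -11/640, -107/23040, 89/322560, …
ICs: h(0) = 0, h′(0) = -1.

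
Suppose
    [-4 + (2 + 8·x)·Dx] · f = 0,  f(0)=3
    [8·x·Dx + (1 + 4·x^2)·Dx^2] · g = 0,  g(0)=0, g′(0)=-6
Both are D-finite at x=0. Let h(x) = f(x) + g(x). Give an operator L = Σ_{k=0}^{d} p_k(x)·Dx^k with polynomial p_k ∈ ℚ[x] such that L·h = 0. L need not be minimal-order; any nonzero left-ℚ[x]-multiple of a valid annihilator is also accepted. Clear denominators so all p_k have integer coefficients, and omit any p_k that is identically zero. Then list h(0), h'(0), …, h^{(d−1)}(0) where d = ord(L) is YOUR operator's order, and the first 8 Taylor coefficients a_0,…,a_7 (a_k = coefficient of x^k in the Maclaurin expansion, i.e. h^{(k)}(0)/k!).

L = (-8 - 80·x + 96·x^2 + 192·x^3)·Dx + (-10 - 32·x - 64·x^2 + 384·x^3 + 672·x^4)·Dx^2 + (-1 + 24·x^2 + 48·x^3 + 112·x^4 + 192·x^5)·Dx^3  (order 3).
h: a_k = 3, 0, -6, 20, -30, 324/5, -252, 5928/7, …
ICs: h(0) = 3, h′(0) = 0, h′′(0) = -12.

f: a_k = 3, 6, -6, 12, -30, 84, -252, 792, …
g: a_k = 0, -6, 0, 8, 0, -96/5, 0, 384/7, …
L₀ := lclm(L_f,L_g); ord L₀ ≤ 1+2.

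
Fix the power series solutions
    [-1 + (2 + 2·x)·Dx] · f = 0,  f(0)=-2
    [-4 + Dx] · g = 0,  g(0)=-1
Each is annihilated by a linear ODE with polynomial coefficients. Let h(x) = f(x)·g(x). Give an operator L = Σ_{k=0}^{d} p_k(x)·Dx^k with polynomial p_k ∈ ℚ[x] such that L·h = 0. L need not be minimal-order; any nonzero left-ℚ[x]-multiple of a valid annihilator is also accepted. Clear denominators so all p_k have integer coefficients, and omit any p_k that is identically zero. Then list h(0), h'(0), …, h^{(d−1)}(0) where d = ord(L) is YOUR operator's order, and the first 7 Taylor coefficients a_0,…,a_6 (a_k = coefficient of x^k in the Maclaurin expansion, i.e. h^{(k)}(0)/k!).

f: a_k = -2, -1, 1/4, -1/8, 5/64, -7/128, 21/512, …
g: a_k = -1, -4, -8, -32/3, -32/3, -128/15, -256/45, …
h₀=f·g: eliminate ⇒ L₀, order ≤ 1·1.
L = (-9 - 8·x) + (2 + 2·x)·Dx  (order 1).
h: a_k = 2, 9, 79/4, 683/24, 1947/64, 49553/1920, 417727/23040, …
ICs: h(0) = 2.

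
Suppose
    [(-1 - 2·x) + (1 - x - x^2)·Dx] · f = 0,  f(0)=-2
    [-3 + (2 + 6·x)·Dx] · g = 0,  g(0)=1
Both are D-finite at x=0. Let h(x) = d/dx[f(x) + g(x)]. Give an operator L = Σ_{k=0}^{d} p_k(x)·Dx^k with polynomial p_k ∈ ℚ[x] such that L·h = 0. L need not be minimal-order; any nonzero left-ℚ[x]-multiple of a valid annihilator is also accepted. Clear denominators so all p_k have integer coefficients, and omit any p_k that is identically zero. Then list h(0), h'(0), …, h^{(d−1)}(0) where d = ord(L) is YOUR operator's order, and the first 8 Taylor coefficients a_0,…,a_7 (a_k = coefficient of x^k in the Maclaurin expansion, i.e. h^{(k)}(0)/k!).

f: a_k = -2, -2, -4, -6, -10, -16, -26, -42, …
g: a_k = 1, 3/2, -9/8, 27/16, -405/128, 1701/256, -15309/1024, 72171/2048, …
L₀ := lclm(L_f,L_g); ord L₀ ≤ 1+1.
Differentiate: ansatz ord ≤ ord L₀ ⇒ L.
L = (-216 - 666·x - 972·x^2 - 468·x^3 - 270·x^4) + (-45 - 624·x - 2079·x^2 - 2688·x^3 - 1737·x^4 - 810·x^5)·Dx + (22 + 122·x + 146·x^2 - 162·x^3 - 426·x^4 - 474·x^5 - 180·x^6)·Dx^2  (order 2).
h: a_k = -1/2, -41/4, -207/16, -1685/32, -11975/256, -125799/512, -96915/2048, -5042893/4096, …
ICs: h(0) = -1/2, h′(0) = -41/4.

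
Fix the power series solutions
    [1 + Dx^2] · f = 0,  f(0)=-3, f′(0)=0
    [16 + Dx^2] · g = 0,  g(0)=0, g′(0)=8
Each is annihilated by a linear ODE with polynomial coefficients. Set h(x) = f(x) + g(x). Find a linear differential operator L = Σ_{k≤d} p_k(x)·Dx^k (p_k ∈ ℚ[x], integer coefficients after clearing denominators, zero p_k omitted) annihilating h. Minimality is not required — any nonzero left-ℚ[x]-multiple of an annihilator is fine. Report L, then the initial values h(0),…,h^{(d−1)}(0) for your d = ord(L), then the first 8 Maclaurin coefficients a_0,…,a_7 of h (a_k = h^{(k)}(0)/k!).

L = 16 + 17·Dx^2 + Dx^4  (order 4).
h: a_k = -3, 8, 3/2, -64/3, -1/8, 256/15, 1/240, -2048/315, …
ICs: h(0) = -3, h′(0) = 8, h′′(0) = 3, h′′′(0) = -128.

f: a_k = -3, 0, 3/2, 0, -1/8, 0, 1/240, 0, …
g: a_k = 0, 8, 0, -64/3, 0, 256/15, 0, -2048/315, …
f+g: L₀ = lclm(L_f,L_g), ord ≤ 2+2.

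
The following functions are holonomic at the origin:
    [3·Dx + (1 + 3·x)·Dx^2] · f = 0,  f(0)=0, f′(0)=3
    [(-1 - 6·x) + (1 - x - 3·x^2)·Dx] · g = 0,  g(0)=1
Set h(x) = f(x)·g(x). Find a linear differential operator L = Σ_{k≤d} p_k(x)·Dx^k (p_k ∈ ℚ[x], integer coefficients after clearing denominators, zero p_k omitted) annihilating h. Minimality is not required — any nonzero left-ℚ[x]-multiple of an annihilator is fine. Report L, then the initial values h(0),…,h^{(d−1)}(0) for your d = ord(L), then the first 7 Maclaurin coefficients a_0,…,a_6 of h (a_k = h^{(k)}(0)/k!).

f: a_k = 0, 3, -9/2, 9, -81/4, 243/5, -243/2, …
g: a_k = 1, 1, 4, 7, 19, 40, 97, …
f·g: L₀ = L_f ⊗_s L_g, ord ≤ 2·1.
L = (9 + 36·x) + (-1 + 21·x + 45·x^2)·Dx + (-1 - 2·x + 6·x^2 + 9·x^3)·Dx^2  (order 2).
h: a_k = 0, 3, -3/2, 33/2, -33/4, 1797/20, -282/5, …
ICs: h(0) = 0, h′(0) = 3.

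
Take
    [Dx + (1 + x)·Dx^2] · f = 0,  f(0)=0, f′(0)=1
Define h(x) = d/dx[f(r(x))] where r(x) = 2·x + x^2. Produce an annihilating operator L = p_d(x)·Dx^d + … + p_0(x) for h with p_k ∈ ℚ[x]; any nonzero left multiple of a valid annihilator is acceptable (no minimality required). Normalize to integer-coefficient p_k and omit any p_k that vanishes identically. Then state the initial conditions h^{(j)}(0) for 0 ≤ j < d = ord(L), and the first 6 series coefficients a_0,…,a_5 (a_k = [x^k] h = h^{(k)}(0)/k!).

L = 1 + (1 + x)·Dx  (order 1).
h: a_k = 2, -2, 2, -2, 2, -2, …
ICs: h(0) = 2.

f: a_k = 0, 1, -1/2, 1/3, -1/4, 1/5, …
f∘r: x↦r, Dx↦Dx/r' in L_f ⇒ L₀.
h₀' ⇒ L via d/dx closure of L₀.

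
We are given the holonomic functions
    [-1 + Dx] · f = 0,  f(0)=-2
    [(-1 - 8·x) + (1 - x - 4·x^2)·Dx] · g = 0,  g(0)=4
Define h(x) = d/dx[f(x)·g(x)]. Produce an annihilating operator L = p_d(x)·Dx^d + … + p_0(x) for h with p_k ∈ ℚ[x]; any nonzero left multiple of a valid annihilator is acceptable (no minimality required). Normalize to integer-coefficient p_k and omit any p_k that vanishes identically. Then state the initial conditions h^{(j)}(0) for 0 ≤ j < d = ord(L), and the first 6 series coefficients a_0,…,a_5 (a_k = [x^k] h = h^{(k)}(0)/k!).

L = (13 + 36·x + 65·x^2 - 56·x^3 + 16·x^4) + (-2 - 5·x + 19·x^2 + 24·x^3 - 16·x^4)·Dx  (order 1).
h: a_k = -16, -104, -352, -3908/3, -11926/3, -188797/15, …
ICs: h(0) = -16.

f: a_k = -2, -2, -1, -1/3, -1/12, -1/60, …
g: a_k = 4, 4, 20, 36, 116, 260, …
f·g: L₀ = L_f ⊗_s L_g, ord ≤ 1·1.
h₀' ⇒ L via d/dx closure of L₀.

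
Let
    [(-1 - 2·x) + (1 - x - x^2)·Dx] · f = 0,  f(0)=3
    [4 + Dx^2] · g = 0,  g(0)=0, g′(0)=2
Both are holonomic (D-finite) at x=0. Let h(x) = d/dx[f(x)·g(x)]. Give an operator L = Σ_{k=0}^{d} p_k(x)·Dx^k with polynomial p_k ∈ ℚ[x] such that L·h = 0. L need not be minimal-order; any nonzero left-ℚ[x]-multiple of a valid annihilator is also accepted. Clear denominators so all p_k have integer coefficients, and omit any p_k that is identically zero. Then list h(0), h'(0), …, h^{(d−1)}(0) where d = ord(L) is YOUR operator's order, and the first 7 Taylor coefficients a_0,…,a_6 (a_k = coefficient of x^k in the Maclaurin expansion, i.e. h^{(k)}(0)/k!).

L = (-6 - 16·x - 8·x^2 + 16·x^3 + 8·x^4) + (-1 + 2·x + 12·x^2 + 8·x^3)·Dx + (1 - 3·x - x^2 + 4·x^3 + 2·x^4)·Dx^2  (order 2).
h: a_k = 6, 12, 24, 56, 114, 1104/5, 1250/3, …
ICs: h(0) = 6, h′(0) = 12.

f: a_k = 3, 3, 6, 9, 15, 24, 39, …
g: a_k = 0, 2, 0, -4/3, 0, 4/15, 0, …
Sym-product of L_f,L_g gives L₀ (≤ ord 2).
h=h₀': d/dx-closure on L₀ ⇒ L.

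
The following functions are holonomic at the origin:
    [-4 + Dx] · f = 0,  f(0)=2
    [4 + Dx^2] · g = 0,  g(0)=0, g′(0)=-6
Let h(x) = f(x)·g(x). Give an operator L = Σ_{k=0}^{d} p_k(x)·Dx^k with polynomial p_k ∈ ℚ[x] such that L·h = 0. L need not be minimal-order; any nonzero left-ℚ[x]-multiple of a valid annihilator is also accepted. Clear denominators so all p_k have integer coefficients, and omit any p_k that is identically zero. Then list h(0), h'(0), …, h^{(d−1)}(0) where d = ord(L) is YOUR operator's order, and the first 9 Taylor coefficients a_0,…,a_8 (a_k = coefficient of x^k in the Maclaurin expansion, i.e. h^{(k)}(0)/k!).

L = 20 - 8·Dx + Dx^2  (order 2).
h: a_k = 0, -12, -48, -88, -96, -328/5, -352/15, 464/105, 64/5, …
ICs: h(0) = 0, h′(0) = -12.

f: a_k = 2, 8, 16, 64/3, 64/3, 256/15, 512/45, 2048/315, 1024/315, …
g: a_k = 0, -6, 0, 4, 0, -4/5, 0, 8/105, 0, …
h₀=f·g: eliminate ⇒ L₀, order ≤ 1·2.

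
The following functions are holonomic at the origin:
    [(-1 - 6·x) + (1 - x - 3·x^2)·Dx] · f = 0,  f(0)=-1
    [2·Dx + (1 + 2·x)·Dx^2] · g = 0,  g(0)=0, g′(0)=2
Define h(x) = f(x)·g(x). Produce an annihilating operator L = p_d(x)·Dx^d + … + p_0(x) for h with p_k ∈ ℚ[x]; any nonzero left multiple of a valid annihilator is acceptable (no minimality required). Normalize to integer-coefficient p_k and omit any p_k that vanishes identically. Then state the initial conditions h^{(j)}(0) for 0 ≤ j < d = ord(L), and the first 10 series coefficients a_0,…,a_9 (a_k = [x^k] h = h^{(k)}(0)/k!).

L = (8 + 24·x) + (18·x + 30·x^2)·Dx + (-1 - x + 5·x^2 + 6·x^3)·Dx^2  (order 2).
h: a_k = 0, -2, 0, -26/3, -14/3, -556/15, -202/5, -5946/35, -9068/35, -260074/315, …
ICs: h(0) = 0, h′(0) = -2.

f: a_k = -1, -1, -4, -7, -19, -40, -97, -217, -508, -1159, …
g: a_k = 0, 2, -2, 8/3, -4, 32/5, -32/3, 128/7, -32, 512/9, …
Sym-product of L_f,L_g gives L₀ (≤ ord 2).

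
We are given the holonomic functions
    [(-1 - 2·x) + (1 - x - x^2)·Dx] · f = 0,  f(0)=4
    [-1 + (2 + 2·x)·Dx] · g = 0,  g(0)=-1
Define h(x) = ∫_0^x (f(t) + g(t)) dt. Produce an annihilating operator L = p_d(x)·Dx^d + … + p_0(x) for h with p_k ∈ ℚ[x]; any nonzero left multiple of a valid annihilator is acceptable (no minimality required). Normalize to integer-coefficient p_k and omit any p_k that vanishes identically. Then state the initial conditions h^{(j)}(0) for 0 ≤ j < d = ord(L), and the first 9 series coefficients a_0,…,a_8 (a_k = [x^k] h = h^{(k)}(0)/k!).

L = (-9 - 21·x - 21·x^2 - 10·x^3)·Dx + (17 + 54·x + 87·x^2 + 74·x^3 + 25·x^4)·Dx^2 + (-2 - 14·x - 6·x^2 + 30·x^3 + 34·x^4 + 10·x^5)·Dx^3  (order 3).
h: a_k = 0, 3, 7/4, 65/24, 191/64, 513/128, 8185/1536, 53269/7168, 171999/16384, …
ICs: h(0) = 0, h′(0) = 3, h′′(0) = 7/2.

f: a_k = 4, 4, 8, 12, 20, 32, 52, 84, 136, …
g: a_k = -1, -1/2, 1/8, -1/16, 5/128, -7/256, 21/1024, -33/2048, 429/32768, …
h₀=f+g: left-lcm gives L₀, ord ≤ 2.
h=∫₀ˣh₀: take L = L₀·Dx.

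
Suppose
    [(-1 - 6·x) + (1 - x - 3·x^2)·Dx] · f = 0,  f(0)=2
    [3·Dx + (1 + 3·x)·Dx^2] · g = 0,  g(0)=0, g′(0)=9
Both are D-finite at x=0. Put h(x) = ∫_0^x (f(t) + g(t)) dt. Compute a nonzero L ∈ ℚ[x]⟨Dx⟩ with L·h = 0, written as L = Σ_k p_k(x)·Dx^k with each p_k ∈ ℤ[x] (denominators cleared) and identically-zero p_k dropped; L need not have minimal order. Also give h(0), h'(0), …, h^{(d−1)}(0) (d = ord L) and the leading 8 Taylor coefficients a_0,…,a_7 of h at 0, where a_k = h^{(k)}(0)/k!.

L = (270 + 1422·x + 3780·x^2 + 2916·x^3 + 2916·x^4)·Dx^2 + (24 + 468·x + 2736·x^2 + 5616·x^3 + 5994·x^4 + 4860·x^5)·Dx^3 + (-11 - 79·x - 129·x^2 + 171·x^3 + 783·x^4 + 1377·x^5 + 972·x^6)·Dx^4  (order 4).
h: a_k = 0, 2, 11/2, -11/6, 41/4, -91/20, 1129/30, -341/14, …
ICs: h(0) = 0, h′(0) = 2, h′′(0) = 11, h′′′(0) = -11.

f: a_k = 2, 2, 8, 14, 38, 80, 194, 434, …
g: a_k = 0, 9, -27/2, 27, -243/4, 729/5, -729/2, 6561/7, …
h₀=f+g: left-lcm gives L₀, ord ≤ 3.
h=∫₀ˣh₀: take L = L₀·Dx.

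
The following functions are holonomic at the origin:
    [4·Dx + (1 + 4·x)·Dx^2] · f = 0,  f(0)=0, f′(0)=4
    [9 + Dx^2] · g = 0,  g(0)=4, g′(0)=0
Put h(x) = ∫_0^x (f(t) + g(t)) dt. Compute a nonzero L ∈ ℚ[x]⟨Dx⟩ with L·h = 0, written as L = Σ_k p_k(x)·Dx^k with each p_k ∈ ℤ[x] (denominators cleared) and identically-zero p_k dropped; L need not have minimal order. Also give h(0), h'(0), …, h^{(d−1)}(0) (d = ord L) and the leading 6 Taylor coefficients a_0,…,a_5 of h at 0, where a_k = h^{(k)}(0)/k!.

L = (3780 + 2592·x + 5184·x^2)·Dx^2 + (369 + 2124·x + 3888·x^2 + 5184·x^3)·Dx^3 + (420 + 288·x + 576·x^2)·Dx^4 + (41 + 236·x + 432·x^2 + 576·x^3)·Dx^5  (order 5).
h: a_k = 0, 4, 2, -26/3, 16/3, -101/10, …
ICs: h(0) = 0, h′(0) = 4, h′′(0) = 4, h′′′(0) = -52, h′′′′(0) = 128.

f: a_k = 0, 4, -8, 64/3, -64, 1024/5, …
g: a_k = 4, 0, -18, 0, 27/2, 0, …
f+g: L₀ = lclm(L_f,L_g), ord ≤ 2+2.
∫: right-multiply L₀ by Dx.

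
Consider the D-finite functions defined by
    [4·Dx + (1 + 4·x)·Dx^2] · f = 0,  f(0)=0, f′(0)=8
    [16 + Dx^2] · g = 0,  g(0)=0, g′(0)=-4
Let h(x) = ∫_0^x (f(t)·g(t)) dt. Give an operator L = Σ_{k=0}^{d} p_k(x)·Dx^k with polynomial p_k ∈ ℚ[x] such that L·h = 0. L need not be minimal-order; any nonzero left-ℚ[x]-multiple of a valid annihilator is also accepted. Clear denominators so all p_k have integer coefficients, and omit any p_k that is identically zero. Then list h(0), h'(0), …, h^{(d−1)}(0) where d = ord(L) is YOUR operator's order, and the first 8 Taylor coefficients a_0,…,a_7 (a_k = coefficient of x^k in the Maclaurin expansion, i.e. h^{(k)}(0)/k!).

L = (-768 + 6144·x + 77824·x^2 + 262144·x^3 + 262144·x^4)·Dx + (256 + 5120·x + 24576·x^2 + 32768·x^3)·Dx^2 + (1280·x + 10752·x^2 + 32768·x^3 + 32768·x^4)·Dx^3 + (16 + 320·x + 1536·x^2 + 2048·x^3)·Dx^4 + (3 + 56·x + 368·x^2 + 1024·x^3 + 1024·x^4)·Dx^5  (order 5).
h: a_k = 0, 0, 0, -32/3, 16, -256/15, 512/9, -11264/63, …
ICs: h(0) = 0, h′(0) = 0, h′′(0) = 0, h′′′(0) = -64, h′′′′(0) = 384.

f: a_k = 0, 8, -16, 128/3, -128, 2048/5, -4096/3, 32768/7, …
g: a_k = 0, -4, 0, 32/3, 0, -128/15, 0, 1024/315, …
h₀=f·g: eliminate ⇒ L₀, order ≤ 2·2.
h=∫₀ˣh₀: take L = L₀·Dx.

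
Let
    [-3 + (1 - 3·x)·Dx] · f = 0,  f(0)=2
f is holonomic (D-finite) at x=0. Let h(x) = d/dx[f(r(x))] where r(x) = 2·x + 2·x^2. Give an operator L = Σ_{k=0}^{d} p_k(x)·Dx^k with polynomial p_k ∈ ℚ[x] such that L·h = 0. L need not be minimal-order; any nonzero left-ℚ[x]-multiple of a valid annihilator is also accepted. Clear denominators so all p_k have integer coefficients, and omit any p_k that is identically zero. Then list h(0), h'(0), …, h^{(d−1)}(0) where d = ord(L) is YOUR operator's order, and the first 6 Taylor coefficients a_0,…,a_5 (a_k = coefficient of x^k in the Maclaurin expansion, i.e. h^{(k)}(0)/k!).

L = (14 + 36·x + 36·x^2) + (-1 + 4·x + 18·x^2 + 12·x^3)·Dx  (order 1).
h: a_k = 12, 168, 1728, 15840, 136080, 1122336, …
ICs: h(0) = 12.

f: a_k = 2, 6, 18, 54, 162, 486, …
f∘r: x↦r, Dx↦Dx/r' in L_f ⇒ L₀.
Derive L from L₀ (diff closure).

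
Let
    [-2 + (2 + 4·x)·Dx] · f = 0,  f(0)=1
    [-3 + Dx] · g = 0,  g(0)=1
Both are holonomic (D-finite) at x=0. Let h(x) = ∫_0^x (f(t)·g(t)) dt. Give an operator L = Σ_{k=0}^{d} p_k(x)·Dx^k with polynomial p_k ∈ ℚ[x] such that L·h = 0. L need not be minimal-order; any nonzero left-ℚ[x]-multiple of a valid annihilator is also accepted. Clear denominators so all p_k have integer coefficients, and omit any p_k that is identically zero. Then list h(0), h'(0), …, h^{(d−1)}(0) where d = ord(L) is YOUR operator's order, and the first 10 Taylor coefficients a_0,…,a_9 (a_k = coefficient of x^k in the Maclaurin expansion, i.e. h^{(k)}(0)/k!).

L = (-4 - 6·x)·Dx + (1 + 2·x)·Dx^2  (order 2).
h: a_k = 0, 1, 2, 7/3, 2, 13/10, 11/15, 3/10, 6/35, -13/840, …
ICs: h(0) = 0, h′(0) = 1.

f: a_k = 1, 1, -1/2, 1/2, -5/8, 7/8, -21/16, 33/16, -429/128, 715/128, …
g: a_k = 1, 3, 9/2, 9/2, 27/8, 81/40, 81/80, 243/560, 729/4480, 243/4480, …
Product ⇒ symmetric product L₀, ord ≤ 1.
∫: right-multiply L₀ by Dx.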